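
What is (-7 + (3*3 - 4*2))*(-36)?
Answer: 216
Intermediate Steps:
(-7 + (3*3 - 4*2))*(-36) = (-7 + (9 - 8))*(-36) = (-7 + 1)*(-36) = -6*(-36) = 216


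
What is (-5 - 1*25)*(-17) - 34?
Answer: 476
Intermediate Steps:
(-5 - 1*25)*(-17) - 34 = (-5 - 25)*(-17) - 34 = -30*(-17) - 34 = 510 - 34 = 476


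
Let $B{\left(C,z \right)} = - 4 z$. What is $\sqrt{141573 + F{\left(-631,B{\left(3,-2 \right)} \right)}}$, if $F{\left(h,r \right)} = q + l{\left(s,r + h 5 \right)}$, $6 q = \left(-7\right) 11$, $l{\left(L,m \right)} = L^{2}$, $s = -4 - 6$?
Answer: $\frac{\sqrt{5099766}}{6} \approx 376.38$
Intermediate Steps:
$s = -10$ ($s = -4 - 6 = -10$)
$q = - \frac{77}{6}$ ($q = \frac{\left(-7\right) 11}{6} = \frac{1}{6} \left(-77\right) = - \frac{77}{6} \approx -12.833$)
$F{\left(h,r \right)} = \frac{523}{6}$ ($F{\left(h,r \right)} = - \frac{77}{6} + \left(-10\right)^{2} = - \frac{77}{6} + 100 = \frac{523}{6}$)
$\sqrt{141573 + F{\left(-631,B{\left(3,-2 \right)} \right)}} = \sqrt{141573 + \frac{523}{6}} = \sqrt{\frac{849961}{6}} = \frac{\sqrt{5099766}}{6}$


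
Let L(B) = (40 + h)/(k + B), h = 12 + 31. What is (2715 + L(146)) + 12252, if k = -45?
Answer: 1511750/101 ≈ 14968.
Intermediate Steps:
h = 43
L(B) = 83/(-45 + B) (L(B) = (40 + 43)/(-45 + B) = 83/(-45 + B))
(2715 + L(146)) + 12252 = (2715 + 83/(-45 + 146)) + 12252 = (2715 + 83/101) + 12252 = 274298/101 + 12252 = 1511750/101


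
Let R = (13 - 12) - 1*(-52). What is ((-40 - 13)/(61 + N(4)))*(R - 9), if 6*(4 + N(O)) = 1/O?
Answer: -55968/1369 ≈ -40.882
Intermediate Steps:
N(O) = -4 + 1/(6*O)
R = 53 (R = 1 + 52 = 53)
((-40 - 13)/(61 + N(4)))*(R - 9) = ((-40 - 13)/(61 + (-4 + (⅙)/4)))*(53 - 9) = -53/(61 + (-4 + (⅙)*(¼)))*44 = -53/(61 + (-4 + 1/24))*44 = -53/(61 - 95/24)*44 = -53/1369/24*44 = -53*24/1369*44 = -1272/1369*44 = -55968/1369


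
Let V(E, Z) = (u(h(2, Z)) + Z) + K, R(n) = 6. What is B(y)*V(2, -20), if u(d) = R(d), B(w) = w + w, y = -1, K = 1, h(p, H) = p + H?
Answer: 26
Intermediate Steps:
h(p, H) = H + p
B(w) = 2*w
u(d) = 6
V(E, Z) = 7 + Z (V(E, Z) = (6 + Z) + 1 = 7 + Z)
B(y)*V(2, -20) = (2*(-1))*(7 - 20) = -2*(-13) = 26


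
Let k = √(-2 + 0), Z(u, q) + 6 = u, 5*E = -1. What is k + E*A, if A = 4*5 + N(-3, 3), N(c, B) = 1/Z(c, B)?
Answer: -179/45 + I*√2 ≈ -3.9778 + 1.4142*I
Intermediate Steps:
E = -⅕ (E = (⅕)*(-1) = -⅕ ≈ -0.20000)
Z(u, q) = -6 + u
N(c, B) = 1/(-6 + c)
k = I*√2 (k = √(-2) = I*√2 ≈ 1.4142*I)
A = 179/9 (A = 4*5 + 1/(-6 - 3) = 20 + 1/(-9) = 20 - ⅑ = 179/9 ≈ 19.889)
k + E*A = I*√2 - ⅕*179/9 = I*√2 - 179/45 = -179/45 + I*√2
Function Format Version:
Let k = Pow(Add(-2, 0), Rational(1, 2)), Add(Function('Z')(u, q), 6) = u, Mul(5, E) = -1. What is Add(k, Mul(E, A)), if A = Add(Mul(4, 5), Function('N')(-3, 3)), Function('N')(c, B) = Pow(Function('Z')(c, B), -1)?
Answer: Add(Rational(-179, 45), Mul(I, Pow(2, Rational(1, 2)))) ≈ Add(-3.9778, Mul(1.4142, I))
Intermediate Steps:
E = Rational(-1, 5) (E = Mul(Rational(1, 5), -1) = Rational(-1, 5) ≈ -0.20000)
Function('Z')(u, q) = Add(-6, u)
Function('N')(c, B) = Pow(Add(-6, c), -1)
k = Mul(I, Pow(2, Rational(1, 2))) (k = Pow(-2, Rational(1, 2)) = Mul(I, Pow(2, Rational(1, 2))) ≈ Mul(1.4142, I))
A = Rational(179, 9) (A = Add(Mul(4, 5), Pow(Add(-6, -3), -1)) = Add(20, Pow(-9, -1)) = Add(20, Rational(-1, 9)) = Rational(179, 9) ≈ 19.889)
Add(k, Mul(E, A)) = Add(Mul(I, Pow(2, Rational(1, 2))), Mul(Rational(-1, 5), Rational(179, 9))) = Add(Mul(I, Pow(2, Rational(1, 2))), Rational(-179, 45)) = Add(Rational(-179, 45), Mul(I, Pow(2, Rational(1, 2))))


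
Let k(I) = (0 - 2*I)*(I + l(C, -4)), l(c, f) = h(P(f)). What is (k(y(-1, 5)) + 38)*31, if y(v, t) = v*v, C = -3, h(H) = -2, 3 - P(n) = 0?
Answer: 1240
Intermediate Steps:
P(n) = 3 (P(n) = 3 - 1*0 = 3 + 0 = 3)
l(c, f) = -2
y(v, t) = v**2
k(I) = -2*I*(-2 + I) (k(I) = (0 - 2*I)*(I - 2) = (-2*I)*(-2 + I) = -2*I*(-2 + I))
(k(y(-1, 5)) + 38)*31 = (2*(-1)**2*(2 - 1*(-1)**2) + 38)*31 = (2*1*(2 - 1*1) + 38)*31 = (2*1*(2 - 1) + 38)*31 = (2*1*1 + 38)*31 = (2 + 38)*31 = 40*31 = 1240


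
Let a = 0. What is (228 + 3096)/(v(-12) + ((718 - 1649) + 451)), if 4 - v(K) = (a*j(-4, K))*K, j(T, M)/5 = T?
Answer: -831/119 ≈ -6.9832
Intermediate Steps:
j(T, M) = 5*T
v(K) = 4 (v(K) = 4 - 0*(5*(-4))*K = 4 - 0*(-20)*K = 4 - 0*K = 4 - 1*0 = 4 + 0 = 4)
(228 + 3096)/(v(-12) + ((718 - 1649) + 451)) = (228 + 3096)/(4 + ((718 - 1649) + 451)) = 3324/(4 + (-931 + 451)) = 3324/(4 - 480) = 3324/(-476) = 3324*(-1/476) = -831/119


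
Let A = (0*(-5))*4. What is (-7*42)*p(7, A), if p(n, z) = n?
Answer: -2058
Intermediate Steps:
A = 0 (A = 0*4 = 0)
(-7*42)*p(7, A) = -7*42*7 = -294*7 = -2058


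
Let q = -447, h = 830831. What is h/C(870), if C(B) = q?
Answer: -830831/447 ≈ -1858.7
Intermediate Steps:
C(B) = -447
h/C(870) = 830831/(-447) = 830831*(-1/447) = -830831/447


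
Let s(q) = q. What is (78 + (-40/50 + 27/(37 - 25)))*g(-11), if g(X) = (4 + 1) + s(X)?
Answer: -4767/10 ≈ -476.70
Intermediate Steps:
g(X) = 5 + X (g(X) = (4 + 1) + X = 5 + X)
(78 + (-40/50 + 27/(37 - 25)))*g(-11) = (78 + (-40/50 + 27/(37 - 25)))*(5 - 11) = (78 + (-40*1/50 + 27/12))*(-6) = (78 + (-⅘ + 27*(1/12)))*(-6) = (78 + (-⅘ + 9/4))*(-6) = (78 + 29/20)*(-6) = (1589/20)*(-6) = -4767/10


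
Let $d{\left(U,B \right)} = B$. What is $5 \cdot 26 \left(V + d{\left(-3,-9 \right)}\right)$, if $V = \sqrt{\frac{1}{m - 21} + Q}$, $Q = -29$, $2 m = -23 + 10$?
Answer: $-1170 + \frac{26 i \sqrt{87835}}{11} \approx -1170.0 + 700.51 i$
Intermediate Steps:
$m = - \frac{13}{2}$ ($m = \frac{-23 + 10}{2} = \frac{1}{2} \left(-13\right) = - \frac{13}{2} \approx -6.5$)
$V = \frac{i \sqrt{87835}}{55}$ ($V = \sqrt{\frac{1}{- \frac{13}{2} - 21} - 29} = \sqrt{\frac{1}{- \frac{55}{2}} - 29} = \sqrt{- \frac{2}{55} - 29} = \sqrt{- \frac{1597}{55}} = \frac{i \sqrt{87835}}{55} \approx 5.3885 i$)
$5 \cdot 26 \left(V + d{\left(-3,-9 \right)}\right) = 5 \cdot 26 \left(\frac{i \sqrt{87835}}{55} - 9\right) = 130 \left(-9 + \frac{i \sqrt{87835}}{55}\right) = -1170 + \frac{26 i \sqrt{87835}}{11}$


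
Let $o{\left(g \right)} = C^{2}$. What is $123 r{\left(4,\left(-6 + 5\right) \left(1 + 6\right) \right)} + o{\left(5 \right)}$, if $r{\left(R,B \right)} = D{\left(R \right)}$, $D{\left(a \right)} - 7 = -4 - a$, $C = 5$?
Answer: $-98$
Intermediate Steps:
$D{\left(a \right)} = 3 - a$ ($D{\left(a \right)} = 7 - \left(4 + a\right) = 3 - a$)
$r{\left(R,B \right)} = 3 - R$
$o{\left(g \right)} = 25$ ($o{\left(g \right)} = 5^{2} = 25$)
$123 r{\left(4,\left(-6 + 5\right) \left(1 + 6\right) \right)} + o{\left(5 \right)} = 123 \left(3 - 4\right) + 25 = 123 \left(-1\right) + 25 = -123 + 25 = -98$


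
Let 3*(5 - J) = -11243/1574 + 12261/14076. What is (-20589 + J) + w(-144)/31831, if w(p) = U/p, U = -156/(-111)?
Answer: -134264643493702387/6523429924782 ≈ -20582.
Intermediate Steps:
U = 52/37 (U = -156*(-1/111) = 52/37 ≈ 1.4054)
J = 78548669/11077812 (J = 5 - (-11243/1574 + 12261/14076)/3 = 5 - (-11243*1/1574 + 12261*(1/14076))/3 = 5 - (-11243/1574 + 4087/4692)/3 = 5 - ⅓*(-23159609/3692604) = 5 + 23159609/11077812 = 78548669/11077812 ≈ 7.0906)
w(p) = 52/(37*p)
(-20589 + J) + w(-144)/31831 = (-20589 + 78548669/11077812) + ((52/37)/(-144))/31831 = -228002522599/11077812 + ((52/37)*(-1/144))*(1/31831) = -228002522599/11077812 - 13/1332*1/31831 = -228002522599/11077812 - 13/42398892 = -134264643493702387/6523429924782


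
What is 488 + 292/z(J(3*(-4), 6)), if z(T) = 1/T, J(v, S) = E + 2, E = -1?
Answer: 780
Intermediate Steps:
J(v, S) = 1 (J(v, S) = -1 + 2 = 1)
488 + 292/z(J(3*(-4), 6)) = 488 + 292/(1/1) = 488 + 292/1 = 488 + 292*1 = 488 + 292 = 780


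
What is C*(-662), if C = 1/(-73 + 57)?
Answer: 331/8 ≈ 41.375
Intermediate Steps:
C = -1/16 (C = 1/(-16) = -1/16 ≈ -0.062500)
C*(-662) = -1/16*(-662) = 331/8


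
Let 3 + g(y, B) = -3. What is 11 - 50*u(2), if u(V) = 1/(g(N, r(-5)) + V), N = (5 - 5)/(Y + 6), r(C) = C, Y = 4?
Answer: 47/2 ≈ 23.500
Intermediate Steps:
N = 0 (N = (5 - 5)/(4 + 6) = 0/10 = 0*(⅒) = 0)
g(y, B) = -6 (g(y, B) = -3 - 3 = -6)
u(V) = 1/(-6 + V)
11 - 50*u(2) = 11 - 50/(-6 + 2) = 11 - 50/(-4) = 11 - 50*(-¼) = 11 + 25/2 = 47/2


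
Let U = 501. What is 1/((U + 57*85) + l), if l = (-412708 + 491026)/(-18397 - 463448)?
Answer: 160615/858621684 ≈ 0.00018706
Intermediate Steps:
l = -26106/160615 (l = 78318/(-481845) = 78318*(-1/481845) = -26106/160615 ≈ -0.16254)
1/((U + 57*85) + l) = 1/((501 + 57*85) - 26106/160615) = 1/((501 + 4845) - 26106/160615) = 1/(5346 - 26106/160615) = 1/(858621684/160615) = 160615/858621684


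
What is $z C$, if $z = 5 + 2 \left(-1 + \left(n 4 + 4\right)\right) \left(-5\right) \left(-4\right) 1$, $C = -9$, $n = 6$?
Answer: $-9765$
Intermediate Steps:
$z = 1085$ ($z = 5 + 2 \left(-1 + \left(6 \cdot 4 + 4\right)\right) \left(-5\right) \left(-4\right) 1 = 5 + 2 \left(-1 + \left(24 + 4\right)\right) 20 \cdot 1 = 5 + 2 \left(-1 + 28\right) 20 = 5 + 2 \cdot 27 \cdot 20 = 5 + 54 \cdot 20 = 5 + 1080 = 1085$)
$z C = 1085 \left(-9\right) = -9765$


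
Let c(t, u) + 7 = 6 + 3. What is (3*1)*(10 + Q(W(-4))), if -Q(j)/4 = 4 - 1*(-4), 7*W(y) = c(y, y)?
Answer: -66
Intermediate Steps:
c(t, u) = 2 (c(t, u) = -7 + (6 + 3) = -7 + 9 = 2)
W(y) = 2/7 (W(y) = (1/7)*2 = 2/7)
Q(j) = -32 (Q(j) = -4*(4 - 1*(-4)) = -4*(4 + 4) = -4*8 = -32)
(3*1)*(10 + Q(W(-4))) = (3*1)*(10 - 32) = 3*(-22) = -66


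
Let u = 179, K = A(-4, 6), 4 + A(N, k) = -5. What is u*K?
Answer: -1611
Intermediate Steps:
A(N, k) = -9 (A(N, k) = -4 - 5 = -9)
K = -9
u*K = 179*(-9) = -1611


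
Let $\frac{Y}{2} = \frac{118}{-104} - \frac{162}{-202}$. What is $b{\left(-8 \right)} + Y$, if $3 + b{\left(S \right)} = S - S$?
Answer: $- \frac{9625}{2626} \approx -3.6653$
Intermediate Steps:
$b{\left(S \right)} = -3$ ($b{\left(S \right)} = -3 + \left(S - S\right) = -3 + 0 = -3$)
$Y = - \frac{1747}{2626}$ ($Y = 2 \left(\frac{118}{-104} - \frac{162}{-202}\right) = 2 \left(118 \left(- \frac{1}{104}\right) - - \frac{81}{101}\right) = 2 \left(- \frac{59}{52} + \frac{81}{101}\right) = 2 \left(- \frac{1747}{5252}\right) = - \frac{1747}{2626} \approx -0.66527$)
$b{\left(-8 \right)} + Y = -3 - \frac{1747}{2626} = - \frac{9625}{2626}$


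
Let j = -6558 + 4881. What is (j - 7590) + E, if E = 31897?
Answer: 22630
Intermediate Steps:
j = -1677
(j - 7590) + E = (-1677 - 7590) + 31897 = -9267 + 31897 = 22630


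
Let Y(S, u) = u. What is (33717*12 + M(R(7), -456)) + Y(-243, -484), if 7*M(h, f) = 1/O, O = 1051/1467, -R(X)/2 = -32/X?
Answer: 2973112307/7357 ≈ 4.0412e+5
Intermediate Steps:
R(X) = 64/X (R(X) = -(-64)/X = 64/X)
O = 1051/1467 (O = 1051*(1/1467) = 1051/1467 ≈ 0.71643)
M(h, f) = 1467/7357 (M(h, f) = 1/(7*(1051/1467)) = (⅐)*(1467/1051) = 1467/7357)
(33717*12 + M(R(7), -456)) + Y(-243, -484) = (33717*12 + 1467/7357) - 484 = (404604 + 1467/7357) - 484 = 2976673095/7357 - 484 = 2973112307/7357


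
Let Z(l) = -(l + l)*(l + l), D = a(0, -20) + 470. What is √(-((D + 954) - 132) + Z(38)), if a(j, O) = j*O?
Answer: 2*I*√1767 ≈ 84.071*I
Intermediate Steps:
a(j, O) = O*j
D = 470 (D = -20*0 + 470 = 0 + 470 = 470)
Z(l) = -4*l² (Z(l) = -2*l*2*l = -4*l²)
√(-((D + 954) - 132) + Z(38)) = √(-((470 + 954) - 132) - 4*38²) = √(-(1424 - 132) - 4*1444) = √(-1*1292 - 5776) = √(-1292 - 5776) = √(-7068) = 2*I*√1767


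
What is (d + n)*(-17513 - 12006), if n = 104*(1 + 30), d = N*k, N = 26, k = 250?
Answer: -287042756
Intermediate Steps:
d = 6500 (d = 26*250 = 6500)
n = 3224 (n = 104*31 = 3224)
(d + n)*(-17513 - 12006) = (6500 + 3224)*(-17513 - 12006) = 9724*(-29519) = -287042756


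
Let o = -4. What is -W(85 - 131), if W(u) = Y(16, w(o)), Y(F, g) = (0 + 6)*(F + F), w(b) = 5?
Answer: -192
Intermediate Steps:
Y(F, g) = 12*F (Y(F, g) = 6*(2*F) = 12*F)
W(u) = 192 (W(u) = 12*16 = 192)
-W(85 - 131) = -1*192 = -192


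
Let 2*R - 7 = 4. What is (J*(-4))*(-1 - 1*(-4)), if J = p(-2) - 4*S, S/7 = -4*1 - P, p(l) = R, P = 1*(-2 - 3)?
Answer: 270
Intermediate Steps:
P = -5 (P = 1*(-5) = -5)
R = 11/2 (R = 7/2 + (½)*4 = 7/2 + 2 = 11/2 ≈ 5.5000)
p(l) = 11/2
S = 7 (S = 7*(-4*1 - 1*(-5)) = 7*(-4 + 5) = 7*1 = 7)
J = -45/2 (J = 11/2 - 4*7 = 11/2 - 28 = -45/2 ≈ -22.500)
(J*(-4))*(-1 - 1*(-4)) = (-45/2*(-4))*(-1 - 1*(-4)) = 90*(-1 + 4) = 90*3 = 270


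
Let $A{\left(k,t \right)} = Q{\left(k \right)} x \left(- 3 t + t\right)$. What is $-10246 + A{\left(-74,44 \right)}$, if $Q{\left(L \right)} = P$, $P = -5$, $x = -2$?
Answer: $-11126$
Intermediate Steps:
$Q{\left(L \right)} = -5$
$A{\left(k,t \right)} = - 20 t$ ($A{\left(k,t \right)} = \left(-5\right) \left(-2\right) \left(- 3 t + t\right) = 10 \left(- 2 t\right) = - 20 t$)
$-10246 + A{\left(-74,44 \right)} = -10246 - 880 = -11126$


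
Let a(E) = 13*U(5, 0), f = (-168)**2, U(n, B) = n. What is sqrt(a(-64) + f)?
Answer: sqrt(28289) ≈ 168.19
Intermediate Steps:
f = 28224
a(E) = 65 (a(E) = 13*5 = 65)
sqrt(a(-64) + f) = sqrt(65 + 28224) = sqrt(28289)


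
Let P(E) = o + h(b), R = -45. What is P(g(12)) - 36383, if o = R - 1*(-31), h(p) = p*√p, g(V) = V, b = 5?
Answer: -36397 + 5*√5 ≈ -36386.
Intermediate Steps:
h(p) = p^(3/2)
o = -14 (o = -45 - 1*(-31) = -45 + 31 = -14)
P(E) = -14 + 5*√5 (P(E) = -14 + 5^(3/2) = -14 + 5*√5)
P(g(12)) - 36383 = (-14 + 5*√5) - 36383 = -36397 + 5*√5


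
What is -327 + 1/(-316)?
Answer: -103333/316 ≈ -327.00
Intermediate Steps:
-327 + 1/(-316) = -327 - 1/316 = -103333/316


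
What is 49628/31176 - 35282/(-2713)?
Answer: 308648099/21145122 ≈ 14.597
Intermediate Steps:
49628/31176 - 35282/(-2713) = 49628*(1/31176) - 35282*(-1/2713) = 12407/7794 + 35282/2713 = 308648099/21145122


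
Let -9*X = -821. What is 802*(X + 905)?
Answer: 7190732/9 ≈ 7.9897e+5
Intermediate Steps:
X = 821/9 (X = -⅑*(-821) = 821/9 ≈ 91.222)
802*(X + 905) = 802*(821/9 + 905) = 802*(8966/9) = 7190732/9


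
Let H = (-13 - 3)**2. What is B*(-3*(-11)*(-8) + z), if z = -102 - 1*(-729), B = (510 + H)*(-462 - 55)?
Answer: -143755986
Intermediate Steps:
H = 256 (H = (-16)**2 = 256)
B = -396022 (B = (510 + 256)*(-462 - 55) = 766*(-517) = -396022)
z = 627 (z = -102 + 729 = 627)
B*(-3*(-11)*(-8) + z) = -396022*(-3*(-11)*(-8) + 627) = -396022*(33*(-8) + 627) = -396022*(-264 + 627) = -396022*363 = -143755986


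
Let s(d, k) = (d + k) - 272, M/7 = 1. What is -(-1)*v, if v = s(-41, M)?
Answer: -306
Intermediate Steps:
M = 7 (M = 7*1 = 7)
s(d, k) = -272 + d + k
v = -306 (v = -272 - 41 + 7 = -306)
-(-1)*v = -(-1)*(-306) = -1*306 = -306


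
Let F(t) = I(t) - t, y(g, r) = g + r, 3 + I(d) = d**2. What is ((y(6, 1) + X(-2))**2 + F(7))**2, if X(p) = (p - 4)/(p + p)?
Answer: 198025/16 ≈ 12377.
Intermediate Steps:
I(d) = -3 + d**2
X(p) = (-4 + p)/(2*p) (X(p) = (-4 + p)/((2*p)) = (-4 + p)*(1/(2*p)) = (-4 + p)/(2*p))
F(t) = -3 + t**2 - t (F(t) = (-3 + t**2) - t = -3 + t**2 - t)
((y(6, 1) + X(-2))**2 + F(7))**2 = (((6 + 1) + (1/2)*(-4 - 2)/(-2))**2 + (-3 + 7**2 - 1*7))**2 = ((7 + (1/2)*(-1/2)*(-6))**2 + (-3 + 49 - 7))**2 = ((7 + 3/2)**2 + 39)**2 = ((17/2)**2 + 39)**2 = (289/4 + 39)**2 = (445/4)**2 = 198025/16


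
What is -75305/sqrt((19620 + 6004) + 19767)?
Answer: -75305*sqrt(45391)/45391 ≈ -353.46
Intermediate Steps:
-75305/sqrt((19620 + 6004) + 19767) = -75305/sqrt(25624 + 19767) = -75305*sqrt(45391)/45391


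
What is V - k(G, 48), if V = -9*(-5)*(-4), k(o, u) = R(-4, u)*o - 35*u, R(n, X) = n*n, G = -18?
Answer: 1788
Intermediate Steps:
R(n, X) = n²
k(o, u) = -35*u + 16*o (k(o, u) = (-4)²*o - 35*u = 16*o - 35*u = -35*u + 16*o)
V = -180 (V = 45*(-4) = -180)
V - k(G, 48) = -180 - (-35*48 + 16*(-18)) = -180 - (-1680 - 288) = -180 - 1*(-1968) = -180 + 1968 = 1788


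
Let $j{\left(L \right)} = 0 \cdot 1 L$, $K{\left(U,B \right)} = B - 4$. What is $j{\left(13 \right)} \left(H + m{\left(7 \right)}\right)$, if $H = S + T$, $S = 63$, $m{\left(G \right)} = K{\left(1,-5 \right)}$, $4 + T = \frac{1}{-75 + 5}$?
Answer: $0$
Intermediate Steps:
$K{\left(U,B \right)} = -4 + B$
$T = - \frac{281}{70}$ ($T = -4 + \frac{1}{-75 + 5} = -4 + \frac{1}{-70} = -4 - \frac{1}{70} = - \frac{281}{70} \approx -4.0143$)
$m{\left(G \right)} = -9$ ($m{\left(G \right)} = -4 - 5 = -9$)
$j{\left(L \right)} = 0$ ($j{\left(L \right)} = 0 L = 0$)
$H = \frac{4129}{70}$ ($H = 63 - \frac{281}{70} = \frac{4129}{70} \approx 58.986$)
$j{\left(13 \right)} \left(H + m{\left(7 \right)}\right) = 0 \left(\frac{4129}{70} - 9\right) = 0 \cdot \frac{3499}{70} = 0$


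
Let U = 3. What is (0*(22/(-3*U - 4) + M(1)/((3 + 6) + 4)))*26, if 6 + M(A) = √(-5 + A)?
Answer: 0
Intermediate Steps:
M(A) = -6 + √(-5 + A)
(0*(22/(-3*U - 4) + M(1)/((3 + 6) + 4)))*26 = (0*(22/(-3*3 - 4) + (-6 + √(-5 + 1))/((3 + 6) + 4)))*26 = (0*(22/(-9 - 4) + (-6 + √(-4))/(9 + 4)))*26 = (0*(22/(-13) + (-6 + 2*I)/13))*26 = (0*(22*(-1/13) + (-6 + 2*I)*(1/13)))*26 = (0*(-22/13 + (-6/13 + 2*I/13)))*26 = (0*(-28/13 + 2*I/13))*26 = 0*26 = 0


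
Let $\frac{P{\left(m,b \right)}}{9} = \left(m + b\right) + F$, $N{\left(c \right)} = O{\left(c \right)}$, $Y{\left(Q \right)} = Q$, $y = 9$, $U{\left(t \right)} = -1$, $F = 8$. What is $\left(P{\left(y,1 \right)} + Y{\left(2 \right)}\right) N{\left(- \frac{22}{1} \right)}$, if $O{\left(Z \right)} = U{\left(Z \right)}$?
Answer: $-164$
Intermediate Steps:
$O{\left(Z \right)} = -1$
$N{\left(c \right)} = -1$
$P{\left(m,b \right)} = 72 + 9 b + 9 m$ ($P{\left(m,b \right)} = 9 \left(\left(m + b\right) + 8\right) = 9 \left(\left(b + m\right) + 8\right) = 9 \left(8 + b + m\right) = 72 + 9 b + 9 m$)
$\left(P{\left(y,1 \right)} + Y{\left(2 \right)}\right) N{\left(- \frac{22}{1} \right)} = \left(\left(72 + 9 \cdot 1 + 9 \cdot 9\right) + 2\right) \left(-1\right) = \left(\left(72 + 9 + 81\right) + 2\right) \left(-1\right) = \left(162 + 2\right) \left(-1\right) = 164 \left(-1\right) = -164$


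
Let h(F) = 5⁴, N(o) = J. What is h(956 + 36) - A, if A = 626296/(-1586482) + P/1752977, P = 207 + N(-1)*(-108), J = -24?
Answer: 869629988745662/1390533228457 ≈ 625.39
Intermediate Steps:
N(o) = -24
P = 2799 (P = 207 - 24*(-108) = 207 + 2592 = 2799)
A = -546720960037/1390533228457 (A = 626296/(-1586482) + 2799/1752977 = 626296*(-1/1586482) + 2799*(1/1752977) = -313148/793241 + 2799/1752977 = -546720960037/1390533228457 ≈ -0.39317)
h(F) = 625
h(956 + 36) - A = 625 - 1*(-546720960037/1390533228457) = 625 + 546720960037/1390533228457 = 869629988745662/1390533228457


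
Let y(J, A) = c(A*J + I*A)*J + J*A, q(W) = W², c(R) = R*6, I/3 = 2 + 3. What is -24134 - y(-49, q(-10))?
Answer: -1018834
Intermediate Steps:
I = 15 (I = 3*(2 + 3) = 3*5 = 15)
c(R) = 6*R
y(J, A) = A*J + J*(90*A + 6*A*J) (y(J, A) = (6*(A*J + 15*A))*J + J*A = (6*(15*A + A*J))*J + A*J = (90*A + 6*A*J)*J + A*J = J*(90*A + 6*A*J) + A*J = A*J + J*(90*A + 6*A*J))
-24134 - y(-49, q(-10)) = -24134 - (-10)²*(-49)*(91 + 6*(-49)) = -24134 - 100*(-49)*(91 - 294) = -24134 - 100*(-49)*(-203) = -24134 - 1*994700 = -24134 - 994700 = -1018834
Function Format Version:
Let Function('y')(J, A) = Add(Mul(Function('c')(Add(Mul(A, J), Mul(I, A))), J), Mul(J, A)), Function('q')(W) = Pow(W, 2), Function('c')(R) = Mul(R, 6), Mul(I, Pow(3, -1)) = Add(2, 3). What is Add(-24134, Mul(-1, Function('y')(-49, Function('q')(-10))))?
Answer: -1018834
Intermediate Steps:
I = 15 (I = Mul(3, Add(2, 3)) = Mul(3, 5) = 15)
Function('c')(R) = Mul(6, R)
Function('y')(J, A) = Add(Mul(A, J), Mul(J, Add(Mul(90, A), Mul(6, A, J)))) (Function('y')(J, A) = Add(Mul(Mul(6, Add(Mul(A, J), Mul(15, A))), J), Mul(J, A)) = Add(Mul(Mul(6, Add(Mul(15, A), Mul(A, J))), J), Mul(A, J)) = Add(Mul(Add(Mul(90, A), Mul(6, A, J)), J), Mul(A, J)) = Add(Mul(J, Add(Mul(90, A), Mul(6, A, J))), Mul(A, J)) = Add(Mul(A, J), Mul(J, Add(Mul(90, A), Mul(6, A, J)))))
Add(-24134, Mul(-1, Function('y')(-49, Function('q')(-10)))) = Add(-24134, Mul(-1, Mul(Pow(-10, 2), -49, Add(91, Mul(6, -49))))) = Add(-24134, Mul(-1, Mul(100, -49, Add(91, -294)))) = Add(-24134, Mul(-1, Mul(100, -49, -203))) = Add(-24134, Mul(-1, 994700)) = Add(-24134, -994700) = -1018834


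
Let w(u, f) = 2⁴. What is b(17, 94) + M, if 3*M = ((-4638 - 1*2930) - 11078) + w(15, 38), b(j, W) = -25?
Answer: -6235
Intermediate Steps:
w(u, f) = 16
M = -6210 (M = (((-4638 - 1*2930) - 11078) + 16)/3 = (((-4638 - 2930) - 11078) + 16)/3 = ((-7568 - 11078) + 16)/3 = (-18646 + 16)/3 = (⅓)*(-18630) = -6210)
b(17, 94) + M = -25 - 6210 = -6235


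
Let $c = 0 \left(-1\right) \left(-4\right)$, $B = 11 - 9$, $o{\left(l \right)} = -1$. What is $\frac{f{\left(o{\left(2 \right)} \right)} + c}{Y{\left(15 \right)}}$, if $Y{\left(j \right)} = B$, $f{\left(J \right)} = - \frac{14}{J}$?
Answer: $7$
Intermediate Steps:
$B = 2$ ($B = 11 - 9 = 2$)
$Y{\left(j \right)} = 2$
$c = 0$ ($c = 0 \left(-4\right) = 0$)
$\frac{f{\left(o{\left(2 \right)} \right)} + c}{Y{\left(15 \right)}} = \frac{- \frac{14}{-1} + 0}{2} = \left(\left(-14\right) \left(-1\right) + 0\right) \frac{1}{2} = \left(14 + 0\right) \frac{1}{2} = 14 \cdot \frac{1}{2} = 7$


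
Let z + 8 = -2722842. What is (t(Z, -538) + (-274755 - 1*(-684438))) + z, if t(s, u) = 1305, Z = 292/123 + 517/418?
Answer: -2311862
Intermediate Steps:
Z = 16877/4674 (Z = 292*(1/123) + 517*(1/418) = 292/123 + 47/38 = 16877/4674 ≈ 3.6108)
z = -2722850 (z = -8 - 2722842 = -2722850)
(t(Z, -538) + (-274755 - 1*(-684438))) + z = (1305 + (-274755 - 1*(-684438))) - 2722850 = (1305 + (-274755 + 684438)) - 2722850 = (1305 + 409683) - 2722850 = 410988 - 2722850 = -2311862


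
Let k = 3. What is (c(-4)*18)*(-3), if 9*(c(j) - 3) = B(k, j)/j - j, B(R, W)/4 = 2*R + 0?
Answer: -150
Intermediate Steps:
B(R, W) = 8*R (B(R, W) = 4*(2*R + 0) = 4*(2*R) = 8*R)
c(j) = 3 - j/9 + 8/(3*j) (c(j) = 3 + ((8*3)/j - j)/9 = 3 + (24/j - j)/9 = 3 + (-j + 24/j)/9 = 3 + (-j/9 + 8/(3*j)) = 3 - j/9 + 8/(3*j))
(c(-4)*18)*(-3) = (((1/9)*(24 - 1*(-4)*(-27 - 4))/(-4))*18)*(-3) = (((1/9)*(-1/4)*(24 - 1*(-4)*(-31)))*18)*(-3) = (((1/9)*(-1/4)*(24 - 124))*18)*(-3) = (((1/9)*(-1/4)*(-100))*18)*(-3) = ((25/9)*18)*(-3) = 50*(-3) = -150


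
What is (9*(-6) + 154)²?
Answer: 10000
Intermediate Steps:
(9*(-6) + 154)² = (-54 + 154)² = 100² = 10000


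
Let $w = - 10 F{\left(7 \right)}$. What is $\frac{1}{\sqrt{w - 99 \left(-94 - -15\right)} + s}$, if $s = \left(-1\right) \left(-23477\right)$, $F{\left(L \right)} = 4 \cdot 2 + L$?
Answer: $\frac{23477}{551161858} - \frac{\sqrt{7671}}{551161858} \approx 4.2437 \cdot 10^{-5}$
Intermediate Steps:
$F{\left(L \right)} = 8 + L$
$w = -150$ ($w = - 10 \left(8 + 7\right) = \left(-10\right) 15 = -150$)
$s = 23477$
$\frac{1}{\sqrt{w - 99 \left(-94 - -15\right)} + s} = \frac{1}{\sqrt{-150 - 99 \left(-94 - -15\right)} + 23477} = \frac{1}{\sqrt{-150 - 99 \left(-94 + 15\right)} + 23477} = \frac{1}{\sqrt{-150 - -7821} + 23477} = \frac{1}{\sqrt{-150 + 7821} + 23477} = \frac{1}{\sqrt{7671} + 23477} = \frac{1}{23477 + \sqrt{7671}}$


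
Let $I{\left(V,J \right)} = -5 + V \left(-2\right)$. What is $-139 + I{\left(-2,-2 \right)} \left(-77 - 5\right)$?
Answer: $-57$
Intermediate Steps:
$I{\left(V,J \right)} = -5 - 2 V$
$-139 + I{\left(-2,-2 \right)} \left(-77 - 5\right) = -139 + \left(-5 - -4\right) \left(-77 - 5\right) = -139 + \left(-5 + 4\right) \left(-82\right) = -139 - -82 = -139 + 82 = -57$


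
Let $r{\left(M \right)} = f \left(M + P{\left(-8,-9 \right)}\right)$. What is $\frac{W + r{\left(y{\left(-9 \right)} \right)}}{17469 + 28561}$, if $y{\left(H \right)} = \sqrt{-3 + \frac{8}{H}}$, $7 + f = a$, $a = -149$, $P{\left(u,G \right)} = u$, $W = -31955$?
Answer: $- \frac{30707}{46030} - \frac{26 i \sqrt{35}}{23015} \approx -0.66711 - 0.0066834 i$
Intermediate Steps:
$f = -156$ ($f = -7 - 149 = -156$)
$r{\left(M \right)} = 1248 - 156 M$ ($r{\left(M \right)} = - 156 \left(M - 8\right) = - 156 \left(-8 + M\right) = 1248 - 156 M$)
$\frac{W + r{\left(y{\left(-9 \right)} \right)}}{17469 + 28561} = \frac{-31955 + \left(1248 - 156 \sqrt{-3 + \frac{8}{-9}}\right)}{17469 + 28561} = \frac{-31955 + \left(1248 - 156 \sqrt{-3 + 8 \left(- \frac{1}{9}\right)}\right)}{46030} = \left(-31955 + \left(1248 - 156 \sqrt{-3 - \frac{8}{9}}\right)\right) \frac{1}{46030} = \left(-31955 + \left(1248 - 156 \sqrt{- \frac{35}{9}}\right)\right) \frac{1}{46030} = \left(-31955 + \left(1248 - 156 \frac{i \sqrt{35}}{3}\right)\right) \frac{1}{46030} = \left(-31955 + \left(1248 - 52 i \sqrt{35}\right)\right) \frac{1}{46030} = \left(-30707 - 52 i \sqrt{35}\right) \frac{1}{46030} = - \frac{30707}{46030} - \frac{26 i \sqrt{35}}{23015}$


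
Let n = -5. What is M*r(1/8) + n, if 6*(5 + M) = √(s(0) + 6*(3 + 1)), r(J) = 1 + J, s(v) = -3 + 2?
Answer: -85/8 + 3*√23/16 ≈ -9.7258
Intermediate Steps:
s(v) = -1
M = -5 + √23/6 (M = -5 + √(-1 + 6*(3 + 1))/6 = -5 + √(-1 + 6*4)/6 = -5 + √(-1 + 24)/6 = -5 + √23/6 ≈ -4.2007)
M*r(1/8) + n = (-5 + √23/6)*(1 + 1/8) - 5 = (-5 + √23/6)*(1 + ⅛) - 5 = (-5 + √23/6)*(9/8) - 5 = (-45/8 + 3*√23/16) - 5 = -85/8 + 3*√23/16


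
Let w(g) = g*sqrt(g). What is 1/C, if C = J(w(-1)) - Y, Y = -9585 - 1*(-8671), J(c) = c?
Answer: 914/835397 + I/835397 ≈ 0.0010941 + 1.197e-6*I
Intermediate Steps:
w(g) = g**(3/2)
Y = -914 (Y = -9585 + 8671 = -914)
C = 914 - I (C = (-1)**(3/2) - 1*(-914) = -I + 914 = 914 - I ≈ 914.0 - 1.0*I)
1/C = 1/(914 - I) = (914 + I)/835397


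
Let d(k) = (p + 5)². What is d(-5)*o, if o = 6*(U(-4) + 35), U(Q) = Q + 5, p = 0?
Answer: 5400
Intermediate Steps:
d(k) = 25 (d(k) = (0 + 5)² = 5² = 25)
U(Q) = 5 + Q
o = 216 (o = 6*((5 - 4) + 35) = 6*(1 + 35) = 6*36 = 216)
d(-5)*o = 25*216 = 5400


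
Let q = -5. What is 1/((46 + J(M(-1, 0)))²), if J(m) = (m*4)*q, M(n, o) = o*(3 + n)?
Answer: 1/2116 ≈ 0.00047259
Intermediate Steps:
J(m) = -20*m (J(m) = (m*4)*(-5) = (4*m)*(-5) = -20*m)
1/((46 + J(M(-1, 0)))²) = 1/((46 - 0*(3 - 1))²) = 1/((46 - 0*2)²) = 1/((46 - 20*0)²) = 1/((46 + 0)²) = 1/(46²) = 1/2116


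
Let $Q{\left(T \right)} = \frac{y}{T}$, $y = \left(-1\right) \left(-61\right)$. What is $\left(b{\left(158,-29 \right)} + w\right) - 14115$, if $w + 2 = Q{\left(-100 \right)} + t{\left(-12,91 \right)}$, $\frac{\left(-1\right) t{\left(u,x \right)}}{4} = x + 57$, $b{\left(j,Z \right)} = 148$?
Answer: $- \frac{1456161}{100} \approx -14562.0$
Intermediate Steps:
$t{\left(u,x \right)} = -228 - 4 x$ ($t{\left(u,x \right)} = - 4 \left(x + 57\right) = - 4 \left(57 + x\right) = -228 - 4 x$)
$y = 61$
$Q{\left(T \right)} = \frac{61}{T}$
$w = - \frac{59461}{100}$ ($w = -2 + \left(\frac{61}{-100} - 592\right) = -2 + \left(61 \left(- \frac{1}{100}\right) - 592\right) = -2 - \frac{59261}{100} = - \frac{59461}{100} \approx -594.61$)
$\left(b{\left(158,-29 \right)} + w\right) - 14115 = \left(148 - \frac{59461}{100}\right) - 14115 = - \frac{44661}{100} - 14115 = - \frac{1456161}{100}$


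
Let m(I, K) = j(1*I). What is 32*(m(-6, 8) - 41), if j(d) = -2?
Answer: -1376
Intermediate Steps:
m(I, K) = -2
32*(m(-6, 8) - 41) = 32*(-2 - 41) = 32*(-43) = -1376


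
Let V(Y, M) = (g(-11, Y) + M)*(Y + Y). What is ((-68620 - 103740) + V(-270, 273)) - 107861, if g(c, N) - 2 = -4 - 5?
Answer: -423861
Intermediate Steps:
g(c, N) = -7 (g(c, N) = 2 + (-4 - 5) = 2 - 9 = -7)
V(Y, M) = 2*Y*(-7 + M) (V(Y, M) = (-7 + M)*(Y + Y) = (-7 + M)*(2*Y) = 2*Y*(-7 + M))
((-68620 - 103740) + V(-270, 273)) - 107861 = ((-68620 - 103740) + 2*(-270)*(-7 + 273)) - 107861 = (-172360 + 2*(-270)*266) - 107861 = (-172360 - 143640) - 107861 = -316000 - 107861 = -423861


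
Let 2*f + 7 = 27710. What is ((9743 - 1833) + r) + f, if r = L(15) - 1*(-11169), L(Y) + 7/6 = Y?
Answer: 98833/3 ≈ 32944.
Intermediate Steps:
L(Y) = -7/6 + Y
f = 27703/2 (f = -7/2 + (1/2)*27710 = -7/2 + 13855 = 27703/2 ≈ 13852.)
r = 67097/6 (r = (-7/6 + 15) - 1*(-11169) = 83/6 + 11169 = 67097/6 ≈ 11183.)
((9743 - 1833) + r) + f = ((9743 - 1833) + 67097/6) + 27703/2 = (7910 + 67097/6) + 27703/2 = 114557/6 + 27703/2 = 98833/3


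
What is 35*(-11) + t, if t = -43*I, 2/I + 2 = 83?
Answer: -31271/81 ≈ -386.06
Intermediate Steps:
I = 2/81 (I = 2/(-2 + 83) = 2/81 ≈ 0.024691)
t = -86/81 (t = -43*2/81 = -86/81 ≈ -1.0617)
35*(-11) + t = 35*(-11) - 86/81 = -385 - 86/81 = -31271/81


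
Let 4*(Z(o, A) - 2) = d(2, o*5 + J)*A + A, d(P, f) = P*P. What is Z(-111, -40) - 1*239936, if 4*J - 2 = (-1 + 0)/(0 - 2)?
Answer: -239984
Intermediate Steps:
J = 5/8 (J = ½ + ((-1 + 0)/(0 - 2))/4 = ½ + (-1/(-2))/4 = ½ + (-1*(-½))/4 = ½ + (¼)*(½) = ½ + ⅛ = 5/8 ≈ 0.62500)
d(P, f) = P²
Z(o, A) = 2 + 5*A/4 (Z(o, A) = 2 + (2²*A + A)/4 = 2 + (4*A + A)/4 = 2 + (5*A)/4 = 2 + 5*A/4)
Z(-111, -40) - 1*239936 = (2 + (5/4)*(-40)) - 1*239936 = (2 - 50) - 239936 = -48 - 239936 = -239984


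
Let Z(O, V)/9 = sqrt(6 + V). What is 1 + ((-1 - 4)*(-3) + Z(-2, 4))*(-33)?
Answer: -494 - 297*sqrt(10) ≈ -1433.2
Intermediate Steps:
Z(O, V) = 9*sqrt(6 + V)
1 + ((-1 - 4)*(-3) + Z(-2, 4))*(-33) = 1 + ((-1 - 4)*(-3) + 9*sqrt(6 + 4))*(-33) = 1 + (-5*(-3) + 9*sqrt(10))*(-33) = 1 + (15 + 9*sqrt(10))*(-33) = 1 + (-495 - 297*sqrt(10)) = -494 - 297*sqrt(10)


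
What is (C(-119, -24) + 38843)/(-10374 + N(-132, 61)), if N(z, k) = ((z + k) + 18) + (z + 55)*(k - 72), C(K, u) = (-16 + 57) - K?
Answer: -39003/9580 ≈ -4.0713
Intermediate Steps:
C(K, u) = 41 - K
N(z, k) = 18 + k + z + (-72 + k)*(55 + z) (N(z, k) = ((k + z) + 18) + (55 + z)*(-72 + k) = (18 + k + z) + (-72 + k)*(55 + z) = 18 + k + z + (-72 + k)*(55 + z))
(C(-119, -24) + 38843)/(-10374 + N(-132, 61)) = ((41 - 1*(-119)) + 38843)/(-10374 + (-3942 - 71*(-132) + 56*61 + 61*(-132))) = ((41 + 119) + 38843)/(-10374 + (-3942 + 9372 + 3416 - 8052)) = (160 + 38843)/(-10374 + 794) = 39003/(-9580) = 39003*(-1/9580) = -39003/9580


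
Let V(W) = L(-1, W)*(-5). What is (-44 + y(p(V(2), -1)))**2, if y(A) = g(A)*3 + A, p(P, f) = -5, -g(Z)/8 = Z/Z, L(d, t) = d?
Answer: 5329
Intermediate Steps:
g(Z) = -8 (g(Z) = -8*Z/Z = -8*1 = -8)
V(W) = 5 (V(W) = -1*(-5) = 5)
y(A) = -24 + A (y(A) = -8*3 + A = -24 + A)
(-44 + y(p(V(2), -1)))**2 = (-44 + (-24 - 5))**2 = (-44 - 29)**2 = (-73)**2 = 5329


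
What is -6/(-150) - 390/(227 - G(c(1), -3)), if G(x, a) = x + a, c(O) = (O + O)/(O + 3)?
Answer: -6347/3825 ≈ -1.6593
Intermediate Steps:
c(O) = 2*O/(3 + O) (c(O) = (2*O)/(3 + O) = 2*O/(3 + O))
G(x, a) = a + x
-6/(-150) - 390/(227 - G(c(1), -3)) = -6/(-150) - 390/(227 - (-3 + 2*1/(3 + 1))) = -6*(-1/150) - 390/(227 - (-3 + 2*1/4)) = 1/25 - 390/(227 - (-3 + 2*1*(¼))) = 1/25 - 390/(227 - (-3 + ½)) = 1/25 - 390/(227 - 1*(-5/2)) = 1/25 - 390/(227 + 5/2) = 1/25 - 390/459/2 = 1/25 - 390*2/459 = 1/25 - 260/153 = -6347/3825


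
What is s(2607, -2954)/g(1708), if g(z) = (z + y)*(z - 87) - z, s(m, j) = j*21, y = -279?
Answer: -20678/771567 ≈ -0.026800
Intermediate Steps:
s(m, j) = 21*j
g(z) = -z + (-279 + z)*(-87 + z) (g(z) = (z - 279)*(z - 87) - z = (-279 + z)*(-87 + z) - z = -z + (-279 + z)*(-87 + z))
s(2607, -2954)/g(1708) = (21*(-2954))/(24273 + 1708**2 - 367*1708) = -62034/(24273 + 2917264 - 626836) = -62034/2314701 = -62034*1/2314701 = -20678/771567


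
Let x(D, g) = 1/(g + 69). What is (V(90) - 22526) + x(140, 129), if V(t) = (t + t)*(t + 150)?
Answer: 4093453/198 ≈ 20674.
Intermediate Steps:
x(D, g) = 1/(69 + g)
V(t) = 2*t*(150 + t) (V(t) = (2*t)*(150 + t) = 2*t*(150 + t))
(V(90) - 22526) + x(140, 129) = (2*90*(150 + 90) - 22526) + 1/(69 + 129) = (2*90*240 - 22526) + 1/198 = (43200 - 22526) + 1/198 = 20674 + 1/198 = 4093453/198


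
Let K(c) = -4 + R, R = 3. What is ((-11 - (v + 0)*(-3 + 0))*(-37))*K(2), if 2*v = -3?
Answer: -1147/2 ≈ -573.50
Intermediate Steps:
v = -3/2 (v = (1/2)*(-3) = -3/2 ≈ -1.5000)
K(c) = -1 (K(c) = -4 + 3 = -1)
((-11 - (v + 0)*(-3 + 0))*(-37))*K(2) = ((-11 - (-3/2 + 0)*(-3 + 0))*(-37))*(-1) = ((-11 - (-3)*(-3)/2)*(-37))*(-1) = ((-11 - 1*9/2)*(-37))*(-1) = ((-11 - 9/2)*(-37))*(-1) = -31/2*(-37)*(-1) = (1147/2)*(-1) = -1147/2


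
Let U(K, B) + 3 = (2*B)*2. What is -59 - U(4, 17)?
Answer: -124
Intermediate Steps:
U(K, B) = -3 + 4*B (U(K, B) = -3 + (2*B)*2 = -3 + 4*B)
-59 - U(4, 17) = -59 - (-3 + 4*17) = -59 - (-3 + 68) = -59 - 1*65 = -59 - 65 = -124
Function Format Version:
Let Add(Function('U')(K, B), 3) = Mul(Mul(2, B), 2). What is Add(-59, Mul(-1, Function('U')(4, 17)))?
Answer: -124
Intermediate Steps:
Function('U')(K, B) = Add(-3, Mul(4, B)) (Function('U')(K, B) = Add(-3, Mul(Mul(2, B), 2)) = Add(-3, Mul(4, B)))
Add(-59, Mul(-1, Function('U')(4, 17))) = Add(-59, Mul(-1, Add(-3, Mul(4, 17)))) = Add(-59, Mul(-1, Add(-3, 68))) = Add(-59, Mul(-1, 65)) = Add(-59, -65) = -124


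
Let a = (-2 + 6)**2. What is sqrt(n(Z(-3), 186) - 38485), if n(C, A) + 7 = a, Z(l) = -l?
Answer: 2*I*sqrt(9619) ≈ 196.15*I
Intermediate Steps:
a = 16 (a = 4**2 = 16)
n(C, A) = 9 (n(C, A) = -7 + 16 = 9)
sqrt(n(Z(-3), 186) - 38485) = sqrt(9 - 38485) = sqrt(-38476) = 2*I*sqrt(9619)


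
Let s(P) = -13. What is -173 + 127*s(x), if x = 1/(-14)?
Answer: -1824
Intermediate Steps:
x = -1/14 ≈ -0.071429
-173 + 127*s(x) = -173 + 127*(-13) = -173 - 1651 = -1824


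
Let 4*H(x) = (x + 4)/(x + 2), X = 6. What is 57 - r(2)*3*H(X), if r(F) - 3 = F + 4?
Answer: 777/16 ≈ 48.563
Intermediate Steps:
r(F) = 7 + F (r(F) = 3 + (F + 4) = 3 + (4 + F) = 7 + F)
H(x) = (4 + x)/(4*(2 + x)) (H(x) = ((x + 4)/(x + 2))/4 = ((4 + x)/(2 + x))/4 = (4 + x)/(4*(2 + x)))
57 - r(2)*3*H(X) = 57 - (7 + 2)*3*(4 + 6)/(4*(2 + 6)) = 57 - 9*3*(1/4)*10/8 = 57 - 27*(1/4)*(1/8)*10 = 57 - 27*5/16 = 57 - 1*135/16 = 57 - 135/16 = 777/16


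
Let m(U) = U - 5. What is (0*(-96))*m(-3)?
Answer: 0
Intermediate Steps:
m(U) = -5 + U
(0*(-96))*m(-3) = (0*(-96))*(-5 - 3) = 0*(-8) = 0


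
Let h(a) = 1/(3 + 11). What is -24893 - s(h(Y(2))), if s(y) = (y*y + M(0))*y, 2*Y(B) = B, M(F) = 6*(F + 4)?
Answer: -68311097/2744 ≈ -24895.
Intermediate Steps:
M(F) = 24 + 6*F (M(F) = 6*(4 + F) = 24 + 6*F)
Y(B) = B/2
h(a) = 1/14
s(y) = y*(24 + y²) (s(y) = (y*y + (24 + 6*0))*y = (y² + (24 + 0))*y = (y² + 24)*y = (24 + y²)*y = y*(24 + y²))
-24893 - s(h(Y(2))) = -24893 - (24 + (1/14)²)/14 = -24893 - (24 + 1/196)/14 = -24893 - 4705/(14*196) = -24893 - 1*4705/2744 = -24893 - 4705/2744 = -68311097/2744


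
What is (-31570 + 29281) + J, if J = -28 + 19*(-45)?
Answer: -3172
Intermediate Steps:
J = -883 (J = -28 - 855 = -883)
(-31570 + 29281) + J = (-31570 + 29281) - 883 = -2289 - 883 = -3172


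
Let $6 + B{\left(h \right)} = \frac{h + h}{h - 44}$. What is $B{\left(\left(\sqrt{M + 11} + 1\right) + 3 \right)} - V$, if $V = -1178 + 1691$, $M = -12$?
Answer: $- \frac{831237}{1601} - \frac{88 i}{1601} \approx -519.2 - 0.054966 i$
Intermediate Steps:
$V = 513$
$B{\left(h \right)} = -6 + \frac{2 h}{-44 + h}$ ($B{\left(h \right)} = -6 + \frac{h + h}{h - 44} = -6 + \frac{2 h}{-44 + h}$)
$B{\left(\left(\sqrt{M + 11} + 1\right) + 3 \right)} - V = \frac{4 \left(66 - \left(\left(\sqrt{-12 + 11} + 1\right) + 3\right)\right)}{-44 + \left(\left(\sqrt{-12 + 11} + 1\right) + 3\right)} - 513 = \frac{4 \left(66 - \left(\left(\sqrt{-1} + 1\right) + 3\right)\right)}{-44 + \left(\left(\sqrt{-1} + 1\right) + 3\right)} - 513 = \frac{4 \left(66 - \left(\left(i + 1\right) + 3\right)\right)}{-44 + \left(\left(i + 1\right) + 3\right)} - 513 = \frac{4 \left(66 - \left(\left(1 + i\right) + 3\right)\right)}{-44 + \left(\left(1 + i\right) + 3\right)} - 513 = \frac{4 \left(66 - \left(4 + i\right)\right)}{-44 + \left(4 + i\right)} - 513 = \frac{4 \left(66 - \left(4 + i\right)\right)}{-40 + i} - 513 = 4 \frac{-40 - i}{1601} \left(62 - i\right) - 513 = \frac{4 \left(-40 - i\right) \left(62 - i\right)}{1601} - 513 = -513 + \frac{4 \left(-40 - i\right) \left(62 - i\right)}{1601}$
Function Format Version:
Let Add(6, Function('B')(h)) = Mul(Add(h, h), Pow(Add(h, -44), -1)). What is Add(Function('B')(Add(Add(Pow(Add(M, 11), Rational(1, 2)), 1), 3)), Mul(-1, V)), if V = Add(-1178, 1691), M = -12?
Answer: Add(Rational(-831237, 1601), Mul(Rational(-88, 1601), I)) ≈ Add(-519.20, Mul(-0.054966, I))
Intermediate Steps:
V = 513
Function('B')(h) = Add(-6, Mul(2, h, Pow(Add(-44, h), -1))) (Function('B')(h) = Add(-6, Mul(Add(h, h), Pow(Add(h, -44), -1))) = Add(-6, Mul(Mul(2, h), Pow(Add(-44, h), -1))) = Add(-6, Mul(2, h, Pow(Add(-44, h), -1))))
Add(Function('B')(Add(Add(Pow(Add(M, 11), Rational(1, 2)), 1), 3)), Mul(-1, V)) = Add(Mul(4, Pow(Add(-44, Add(Add(Pow(Add(-12, 11), Rational(1, 2)), 1), 3)), -1), Add(66, Mul(-1, Add(Add(Pow(Add(-12, 11), Rational(1, 2)), 1), 3)))), Mul(-1, 513)) = Add(Mul(4, Pow(Add(-44, Add(Add(Pow(-1, Rational(1, 2)), 1), 3)), -1), Add(66, Mul(-1, Add(Add(Pow(-1, Rational(1, 2)), 1), 3)))), -513) = Add(Mul(4, Pow(Add(-44, Add(Add(I, 1), 3)), -1), Add(66, Mul(-1, Add(Add(I, 1), 3)))), -513) = Add(Mul(4, Pow(Add(-44, Add(Add(1, I), 3)), -1), Add(66, Mul(-1, Add(Add(1, I), 3)))), -513) = Add(Mul(4, Pow(Add(-44, Add(4, I)), -1), Add(66, Mul(-1, Add(4, I)))), -513) = Add(Mul(4, Pow(Add(-40, I), -1), Add(66, Add(-4, Mul(-1, I)))), -513) = Add(Mul(4, Mul(Rational(1, 1601), Add(-40, Mul(-1, I))), Add(62, Mul(-1, I))), -513) = Add(Mul(Rational(4, 1601), Add(-40, Mul(-1, I)), Add(62, Mul(-1, I))), -513) = Add(-513, Mul(Rational(4, 1601), Add(-40, Mul(-1, I)), Add(62, Mul(-1, I))))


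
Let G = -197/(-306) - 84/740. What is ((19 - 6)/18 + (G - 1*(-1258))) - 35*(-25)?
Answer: 60410017/28305 ≈ 2134.3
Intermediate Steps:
G = 30019/56610 (G = -197*(-1/306) - 84*1/740 = 197/306 - 21/185 = 30019/56610 ≈ 0.53028)
((19 - 6)/18 + (G - 1*(-1258))) - 35*(-25) = ((19 - 6)/18 + (30019/56610 - 1*(-1258))) - 35*(-25) = (13*(1/18) + (30019/56610 + 1258)) + 875 = (13/18 + 71245399/56610) + 875 = 35643142/28305 + 875 = 60410017/28305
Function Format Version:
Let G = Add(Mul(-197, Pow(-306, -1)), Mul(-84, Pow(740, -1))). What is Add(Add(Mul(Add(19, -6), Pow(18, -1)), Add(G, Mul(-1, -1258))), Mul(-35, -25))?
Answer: Rational(60410017, 28305) ≈ 2134.3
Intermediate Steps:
G = Rational(30019, 56610) (G = Add(Mul(-197, Rational(-1, 306)), Mul(-84, Rational(1, 740))) = Add(Rational(197, 306), Rational(-21, 185)) = Rational(30019, 56610) ≈ 0.53028)
Add(Add(Mul(Add(19, -6), Pow(18, -1)), Add(G, Mul(-1, -1258))), Mul(-35, -25)) = Add(Add(Mul(Add(19, -6), Pow(18, -1)), Add(Rational(30019, 56610), Mul(-1, -1258))), Mul(-35, -25)) = Add(Add(Mul(13, Rational(1, 18)), Add(Rational(30019, 56610), 1258)), 875) = Add(Add(Rational(13, 18), Rational(71245399, 56610)), 875) = Add(Rational(35643142, 28305), 875) = Rational(60410017, 28305)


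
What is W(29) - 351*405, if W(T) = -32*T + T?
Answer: -143054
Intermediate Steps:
W(T) = -31*T
W(29) - 351*405 = -31*29 - 351*405 = -899 - 142155 = -143054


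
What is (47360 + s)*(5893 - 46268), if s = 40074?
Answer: -3530147750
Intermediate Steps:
(47360 + s)*(5893 - 46268) = (47360 + 40074)*(5893 - 46268) = 87434*(-40375) = -3530147750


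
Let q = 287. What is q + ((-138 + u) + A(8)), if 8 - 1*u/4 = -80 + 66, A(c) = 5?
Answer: 242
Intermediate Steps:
u = 88 (u = 32 - 4*(-80 + 66) = 32 - 4*(-14) = 32 + 56 = 88)
q + ((-138 + u) + A(8)) = 287 + ((-138 + 88) + 5) = 287 + (-50 + 5) = 287 - 45 = 242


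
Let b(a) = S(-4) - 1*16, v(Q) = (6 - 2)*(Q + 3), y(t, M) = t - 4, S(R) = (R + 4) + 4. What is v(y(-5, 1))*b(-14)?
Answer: 288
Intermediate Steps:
S(R) = 8 + R (S(R) = (4 + R) + 4 = 8 + R)
y(t, M) = -4 + t
v(Q) = 12 + 4*Q (v(Q) = 4*(3 + Q) = 12 + 4*Q)
b(a) = -12 (b(a) = (8 - 4) - 1*16 = 4 - 16 = -12)
v(y(-5, 1))*b(-14) = (12 + 4*(-4 - 5))*(-12) = (12 + 4*(-9))*(-12) = (12 - 36)*(-12) = -24*(-12) = 288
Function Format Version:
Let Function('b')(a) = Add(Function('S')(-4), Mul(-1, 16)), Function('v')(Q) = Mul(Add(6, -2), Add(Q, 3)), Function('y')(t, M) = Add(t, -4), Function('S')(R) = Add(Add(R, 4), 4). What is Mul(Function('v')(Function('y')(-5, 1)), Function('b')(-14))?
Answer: 288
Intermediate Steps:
Function('S')(R) = Add(8, R) (Function('S')(R) = Add(Add(4, R), 4) = Add(8, R))
Function('y')(t, M) = Add(-4, t)
Function('v')(Q) = Add(12, Mul(4, Q)) (Function('v')(Q) = Mul(4, Add(3, Q)) = Add(12, Mul(4, Q)))
Function('b')(a) = -12 (Function('b')(a) = Add(Add(8, -4), Mul(-1, 16)) = Add(4, -16) = -12)
Mul(Function('v')(Function('y')(-5, 1)), Function('b')(-14)) = Mul(Add(12, Mul(4, Add(-4, -5))), -12) = Mul(Add(12, Mul(4, -9)), -12) = Mul(Add(12, -36), -12) = Mul(-24, -12) = 288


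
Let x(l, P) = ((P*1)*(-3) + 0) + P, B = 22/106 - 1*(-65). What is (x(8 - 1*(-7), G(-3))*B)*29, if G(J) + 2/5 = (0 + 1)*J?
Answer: 3407616/265 ≈ 12859.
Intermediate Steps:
B = 3456/53 (B = 22*(1/106) + 65 = 11/53 + 65 = 3456/53 ≈ 65.208)
G(J) = -⅖ + J (G(J) = -⅖ + (0 + 1)*J = -⅖ + 1*J = -⅖ + J)
x(l, P) = -2*P (x(l, P) = (P*(-3) + 0) + P = (-3*P + 0) + P = -3*P + P = -2*P)
(x(8 - 1*(-7), G(-3))*B)*29 = (-2*(-⅖ - 3)*(3456/53))*29 = (-2*(-17/5)*(3456/53))*29 = ((34/5)*(3456/53))*29 = (117504/265)*29 = 3407616/265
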